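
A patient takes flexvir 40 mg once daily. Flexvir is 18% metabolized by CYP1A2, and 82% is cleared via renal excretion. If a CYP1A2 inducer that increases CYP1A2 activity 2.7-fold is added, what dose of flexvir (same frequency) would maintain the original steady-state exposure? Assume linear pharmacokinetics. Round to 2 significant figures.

52 mg

The CYP1A2 pathway (18% of clearance) is boosted to 2.7× activity: 0.18 × 2.7 = 0.486.
Non-CYP routes (82%) are unchanged.
CL_new/CL_old = 0.486 + 0.82 = 1.306.
Exposure is unchanged when dose changes in proportion to clearance. New dose = 40 mg × 1.306 = 52 mg.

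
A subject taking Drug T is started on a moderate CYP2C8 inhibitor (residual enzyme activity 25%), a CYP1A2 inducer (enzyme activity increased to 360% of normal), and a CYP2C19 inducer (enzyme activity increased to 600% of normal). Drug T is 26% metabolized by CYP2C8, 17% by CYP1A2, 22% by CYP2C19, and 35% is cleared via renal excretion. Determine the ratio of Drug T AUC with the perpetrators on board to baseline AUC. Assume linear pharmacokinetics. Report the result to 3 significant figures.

The CYP2C8 pathway (26% of clearance) is reduced to 0.25× activity: 0.26 × 0.25 = 0.065.
The CYP1A2 pathway (17% of clearance) rises to 3.6× activity: 0.17 × 3.6 = 0.612.
The CYP2C19 pathway (22% of clearance) is boosted to 6× activity: 0.22 × 6 = 1.32.
Non-CYP routes (35%) are unchanged.
New clearance relative to baseline: 0.065 + 0.612 + 1.32 + 0.35 = 2.347.
Because AUC varies inversely with clearance, the combined effect is 1 / 2.347 = 0.426.

0.426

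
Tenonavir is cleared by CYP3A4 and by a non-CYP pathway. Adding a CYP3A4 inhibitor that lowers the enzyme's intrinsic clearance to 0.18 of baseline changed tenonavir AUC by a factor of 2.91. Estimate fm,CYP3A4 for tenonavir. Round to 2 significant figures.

CL'/CL = 1 / 2.91 = 0.3436
0.18·fm + (1 − fm) = 0.3436
fm = (0.3436 − 1) / (0.18 − 1) = 0.80

0.80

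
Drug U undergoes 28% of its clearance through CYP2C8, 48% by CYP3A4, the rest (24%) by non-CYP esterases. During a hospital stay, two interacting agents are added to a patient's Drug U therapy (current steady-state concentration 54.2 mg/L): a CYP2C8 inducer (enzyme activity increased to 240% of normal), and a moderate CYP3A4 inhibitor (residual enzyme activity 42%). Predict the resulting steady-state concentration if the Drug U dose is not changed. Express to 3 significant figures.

48.7 mg/L

The CYP2C8 pathway (28% of clearance) is boosted to 2.4× activity: 0.28 × 2.4 = 0.672.
The CYP3A4 pathway (48% of clearance) drops to 0.42× activity: 0.48 × 0.42 = 0.2016.
The remaining 24% of clearance is unaffected.
CL_new/CL_old = 0.672 + 0.2016 + 0.24 = 1.1136.
Steady-state concentration ∝ 1/CL: new value = 54.2 / 1.1136 = 48.7 mg/L.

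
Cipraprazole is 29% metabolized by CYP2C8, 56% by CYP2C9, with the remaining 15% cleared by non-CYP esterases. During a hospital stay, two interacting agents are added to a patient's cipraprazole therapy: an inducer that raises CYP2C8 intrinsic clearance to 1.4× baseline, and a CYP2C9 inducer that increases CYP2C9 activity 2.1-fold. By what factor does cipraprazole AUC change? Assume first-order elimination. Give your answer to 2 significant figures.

The CYP2C8 pathway (29% of clearance) rises to 1.4× activity: 0.29 × 1.4 = 0.406.
The CYP2C9 pathway (56% of clearance) increases to 2.1× activity: 0.56 × 2.1 = 1.176.
Non-CYP routes (15%) are unchanged.
Relative clearance = 0.406 + 1.176 + 0.15 = 1.732.
Because AUC varies inversely with clearance, the combined effect is 1 / 1.732 = 0.58.

0.58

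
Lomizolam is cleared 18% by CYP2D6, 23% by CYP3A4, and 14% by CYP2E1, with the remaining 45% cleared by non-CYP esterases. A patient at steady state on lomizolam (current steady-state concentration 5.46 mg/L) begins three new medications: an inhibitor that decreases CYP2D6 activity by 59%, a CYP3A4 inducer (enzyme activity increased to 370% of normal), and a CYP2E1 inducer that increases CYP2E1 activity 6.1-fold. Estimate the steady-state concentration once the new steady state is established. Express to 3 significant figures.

2.45 mg/L

The CYP2D6 pathway (18% of clearance) falls to 0.41× activity: 0.18 × 0.41 = 0.0738.
The CYP3A4 pathway (23% of clearance) increases to 3.7× activity: 0.23 × 3.7 = 0.851.
The CYP2E1 pathway (14% of clearance) increases to 6.1× activity: 0.14 × 6.1 = 0.854.
Non-CYP routes (45%) are unchanged.
New clearance relative to baseline: 0.0738 + 0.851 + 0.854 + 0.45 = 2.2288.
Steady-state concentration ∝ 1/CL: new value = 5.46 / 2.2288 = 2.45 mg/L.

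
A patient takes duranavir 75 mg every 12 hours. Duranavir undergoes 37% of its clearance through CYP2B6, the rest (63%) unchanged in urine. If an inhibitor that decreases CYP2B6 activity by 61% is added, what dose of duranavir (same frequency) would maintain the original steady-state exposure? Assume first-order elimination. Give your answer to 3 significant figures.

The CYP2B6 pathway (37% of clearance) drops to 0.39× activity: 0.37 × 0.39 = 0.1443.
Non-CYP routes (63%) are unchanged.
CL_new/CL_old = 0.1443 + 0.63 = 0.7743.
Css,avg = (dose rate)/CL, so holding Css fixed requires dose ∝ CL: 75 × 0.7743 = 58.1 mg.

58.1 mg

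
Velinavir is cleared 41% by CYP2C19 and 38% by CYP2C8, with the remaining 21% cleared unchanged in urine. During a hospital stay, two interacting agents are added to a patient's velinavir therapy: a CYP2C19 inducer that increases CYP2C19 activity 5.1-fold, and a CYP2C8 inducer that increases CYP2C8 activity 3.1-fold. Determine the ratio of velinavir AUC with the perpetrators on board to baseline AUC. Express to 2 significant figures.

CYP2C19: 0.41 × 5.1 = 2.091
CYP2C8: 0.38 × 3.1 = 1.178
Other: 0.21 (unchanged)
CL_new/CL_old = 2.091 + 1.178 + 0.21 = 3.479.
Because AUC varies inversely with clearance, the combined effect is 1 / 3.479 = 0.29.

0.29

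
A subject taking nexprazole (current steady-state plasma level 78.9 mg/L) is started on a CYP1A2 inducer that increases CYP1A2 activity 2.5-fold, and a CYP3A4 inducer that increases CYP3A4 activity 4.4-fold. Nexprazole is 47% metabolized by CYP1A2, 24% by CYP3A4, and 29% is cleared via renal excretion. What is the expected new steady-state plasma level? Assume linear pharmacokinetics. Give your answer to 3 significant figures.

31.3 mg/L

The CYP1A2 pathway (47% of clearance) increases to 2.5× activity: 0.47 × 2.5 = 1.175.
The CYP3A4 pathway (24% of clearance) is boosted to 4.4× activity: 0.24 × 4.4 = 1.056.
Non-CYP routes (29%) are unchanged.
CL_new/CL_old = 1.175 + 1.056 + 0.29 = 2.521.
Steady-state plasma level ∝ 1/CL: new value = 78.9 / 2.521 = 31.3 mg/L.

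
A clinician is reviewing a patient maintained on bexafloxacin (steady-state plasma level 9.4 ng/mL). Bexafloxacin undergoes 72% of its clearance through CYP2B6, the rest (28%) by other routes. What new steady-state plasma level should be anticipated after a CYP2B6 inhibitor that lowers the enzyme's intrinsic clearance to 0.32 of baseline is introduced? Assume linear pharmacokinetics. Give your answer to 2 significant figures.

CYP2B6: 0.72 × 0.32 = 0.2304
Other: 0.28 (unchanged)
Relative clearance = 0.2304 + 0.28 = 0.5104.
Steady-state plasma level ∝ 1/CL, so new value = 9.4 / 0.5104 = 18 ng/mL.

18 ng/mL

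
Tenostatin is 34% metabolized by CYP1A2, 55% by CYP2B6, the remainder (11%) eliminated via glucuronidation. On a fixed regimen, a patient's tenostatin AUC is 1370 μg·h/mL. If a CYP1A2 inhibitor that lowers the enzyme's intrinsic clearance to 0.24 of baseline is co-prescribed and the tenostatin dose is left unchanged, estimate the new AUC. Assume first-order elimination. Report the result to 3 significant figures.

CYP1A2: 0.34 × 0.24 = 0.0816
CYP2B6: 0.55 (unchanged)
Other: 0.11 (unchanged)
CL_new/CL_old = 0.0816 + 0.55 + 0.11 = 0.7416.
AUC ∝ 1/CL, so new value = 1370 / 0.7416 = 1.85 × 10³ μg·h/mL.

1.85 × 10³ μg·h/mL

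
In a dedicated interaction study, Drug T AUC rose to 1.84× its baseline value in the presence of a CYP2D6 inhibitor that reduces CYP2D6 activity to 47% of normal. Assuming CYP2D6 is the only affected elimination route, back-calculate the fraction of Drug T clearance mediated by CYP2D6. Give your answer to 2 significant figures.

CL'/CL = 1 / 1.84 = 0.5435
0.47·fm + (1 − fm) = 0.5435
fm = (0.5435 − 1) / (0.47 − 1) = 0.86

0.86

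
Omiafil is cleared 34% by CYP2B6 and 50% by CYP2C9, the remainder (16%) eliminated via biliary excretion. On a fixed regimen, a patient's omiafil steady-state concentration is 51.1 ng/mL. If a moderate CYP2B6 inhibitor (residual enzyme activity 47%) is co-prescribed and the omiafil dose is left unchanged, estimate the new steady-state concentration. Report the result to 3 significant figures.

62.3 ng/mL

The CYP2B6 pathway (34% of clearance) is reduced to 0.47× activity: 0.34 × 0.47 = 0.1598.
CYP2C9 (50%) and the residual 16% are unaffected.
CL_new/CL_old = 0.1598 + 0.5 + 0.16 = 0.8198.
Steady-state concentration ∝ 1/CL, so new value = 51.1 / 0.8198 = 62.3 ng/mL.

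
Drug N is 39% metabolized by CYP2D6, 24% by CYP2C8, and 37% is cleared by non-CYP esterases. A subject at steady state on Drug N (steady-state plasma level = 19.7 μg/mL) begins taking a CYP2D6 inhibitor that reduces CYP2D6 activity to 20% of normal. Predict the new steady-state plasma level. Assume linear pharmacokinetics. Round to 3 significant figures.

28.6 μg/mL

The CYP2D6 pathway (39% of clearance) falls to 0.2× activity: 0.39 × 0.2 = 0.078.
CYP2C8 (24%) and the residual 37% are unaffected.
CL_new/CL_old = 0.078 + 0.24 + 0.37 = 0.688.
Steady-state plasma level ∝ 1/CL, so new value = 19.7 / 0.688 = 28.6 μg/mL.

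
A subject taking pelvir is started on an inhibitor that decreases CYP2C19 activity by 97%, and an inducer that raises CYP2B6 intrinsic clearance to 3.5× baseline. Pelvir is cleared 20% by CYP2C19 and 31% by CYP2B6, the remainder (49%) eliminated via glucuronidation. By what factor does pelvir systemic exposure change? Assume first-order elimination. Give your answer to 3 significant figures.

CYP2C19: 0.2 × 0.03 = 0.006
CYP2B6: 0.31 × 3.5 = 1.085
Other: 0.49 (unchanged)
New clearance relative to baseline: 0.006 + 1.085 + 0.49 = 1.581.
Net systemic exposure ratio = 1 / 1.581 = 0.633.

0.633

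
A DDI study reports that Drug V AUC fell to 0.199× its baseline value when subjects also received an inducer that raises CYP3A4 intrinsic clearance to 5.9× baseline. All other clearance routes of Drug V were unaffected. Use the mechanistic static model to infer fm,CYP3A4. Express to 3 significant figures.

CL'/CL = 1 / 0.199 = 5.025
5.9·fm + (1 − fm) = 5.025
fm = (5.025 − 1) / (5.9 − 1) = 0.821

0.821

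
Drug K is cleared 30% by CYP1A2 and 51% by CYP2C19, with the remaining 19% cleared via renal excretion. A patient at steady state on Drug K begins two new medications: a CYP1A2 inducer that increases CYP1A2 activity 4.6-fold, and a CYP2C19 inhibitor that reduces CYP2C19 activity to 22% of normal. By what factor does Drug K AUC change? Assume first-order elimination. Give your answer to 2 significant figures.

0.59

The CYP1A2 pathway (30% of clearance) is boosted to 4.6× activity: 0.3 × 4.6 = 1.38.
The CYP2C19 pathway (51% of clearance) drops to 0.22× activity: 0.51 × 0.22 = 0.1122.
Non-CYP routes (19%) are unchanged.
CL_new/CL_old = 1.38 + 0.1122 + 0.19 = 1.6822.
Net AUC ratio = 1 / 1.6822 = 0.59.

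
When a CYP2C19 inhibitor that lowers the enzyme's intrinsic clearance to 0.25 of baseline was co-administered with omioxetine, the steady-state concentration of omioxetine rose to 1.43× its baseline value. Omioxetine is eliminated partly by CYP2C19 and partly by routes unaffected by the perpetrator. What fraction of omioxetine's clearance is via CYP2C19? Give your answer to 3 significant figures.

0.401

Let fm be the CYP2C19 fraction. New clearance relative to baseline = fm × 0.25 + (1 − fm).
Steady-state concentration ratio = 1 / (new CL fraction), so new CL fraction = 1 / 1.43 = 0.6993.
fm × 0.25 + 1 − fm = 0.6993  ⇒  fm × (0.25 − 1) = −0.3007  ⇒  fm = 0.401.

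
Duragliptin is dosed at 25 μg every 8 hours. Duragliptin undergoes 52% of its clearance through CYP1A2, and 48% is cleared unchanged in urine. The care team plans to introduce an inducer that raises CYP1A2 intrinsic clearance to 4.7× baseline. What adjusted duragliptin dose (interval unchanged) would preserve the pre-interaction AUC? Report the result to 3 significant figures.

73.1 μg

The CYP1A2 pathway (52% of clearance) is boosted to 4.7× activity: 0.52 × 4.7 = 2.444.
Non-CYP routes (48%) are unchanged.
New clearance relative to baseline: 2.444 + 0.48 = 2.924.
To maintain the same steady-state level, dose must scale with clearance: new dose = 25 × 2.924 = 73.1 μg.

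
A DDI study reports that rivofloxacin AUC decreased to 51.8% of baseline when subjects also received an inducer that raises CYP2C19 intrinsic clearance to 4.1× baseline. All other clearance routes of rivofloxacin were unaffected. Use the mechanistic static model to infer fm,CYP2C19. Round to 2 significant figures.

0.30

CL'/CL = 1 / 0.518 = 1.931
4.1·fm + (1 − fm) = 1.931
fm = (1.931 − 1) / (4.1 − 1) = 0.30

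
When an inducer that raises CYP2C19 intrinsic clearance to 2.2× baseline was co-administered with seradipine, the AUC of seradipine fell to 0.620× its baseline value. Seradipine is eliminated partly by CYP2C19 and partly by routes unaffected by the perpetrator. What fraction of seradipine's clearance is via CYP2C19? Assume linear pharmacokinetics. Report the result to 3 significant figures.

0.511

Call the CYP2C19 fraction fm. After the interaction, CL_new/CL_old = fm × 2.2 + (1 − fm).
AUC ratio = 1 / (new CL fraction), so new CL fraction = 1 / 0.620 = 1.613.
fm × 2.2 + 1 − fm = 1.613  ⇒  fm × (2.2 − 1) = 0.6129  ⇒  fm = 0.511.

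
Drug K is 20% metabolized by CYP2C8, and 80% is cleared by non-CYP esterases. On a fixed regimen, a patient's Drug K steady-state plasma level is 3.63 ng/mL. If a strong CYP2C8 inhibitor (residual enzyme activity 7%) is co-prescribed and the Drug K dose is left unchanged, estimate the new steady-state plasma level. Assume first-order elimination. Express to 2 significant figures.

4.5 ng/mL

The CYP2C8 pathway (20% of clearance) falls to 0.07× activity: 0.2 × 0.07 = 0.014.
Non-CYP routes (80%) are unchanged.
Relative clearance = 0.014 + 0.8 = 0.814.
Steady-state plasma level ∝ 1/CL, so new value = 3.63 / 0.814 = 4.5 ng/mL.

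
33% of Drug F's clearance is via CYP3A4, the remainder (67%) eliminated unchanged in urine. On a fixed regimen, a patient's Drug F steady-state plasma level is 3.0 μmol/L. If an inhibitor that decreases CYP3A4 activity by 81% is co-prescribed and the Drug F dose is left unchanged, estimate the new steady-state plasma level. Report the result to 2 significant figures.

The CYP3A4 pathway (33% of clearance) drops to 0.19× activity: 0.33 × 0.19 = 0.0627.
The remaining 67% of clearance is unaffected.
CL_new/CL_old = 0.0627 + 0.67 = 0.7327.
With dosing unchanged, steady-state plasma level scales as 1/CL: 3.0 / 0.7327 = 4.1 μmol/L.

4.1 μmol/L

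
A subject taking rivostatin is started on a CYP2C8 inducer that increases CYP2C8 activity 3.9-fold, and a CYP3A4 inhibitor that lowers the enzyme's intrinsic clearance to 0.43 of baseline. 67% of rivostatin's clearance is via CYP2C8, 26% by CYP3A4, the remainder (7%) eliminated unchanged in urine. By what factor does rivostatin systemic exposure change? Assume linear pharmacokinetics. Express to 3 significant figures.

0.358

CYP2C8: 0.67 × 3.9 = 2.613
CYP3A4: 0.26 × 0.43 = 0.1118
Other: 0.07 (unchanged)
New clearance relative to baseline: 2.613 + 0.1118 + 0.07 = 2.7948.
Systemic exposure ∝ 1/CL: fold-change = 1 / 2.7948 = 0.358.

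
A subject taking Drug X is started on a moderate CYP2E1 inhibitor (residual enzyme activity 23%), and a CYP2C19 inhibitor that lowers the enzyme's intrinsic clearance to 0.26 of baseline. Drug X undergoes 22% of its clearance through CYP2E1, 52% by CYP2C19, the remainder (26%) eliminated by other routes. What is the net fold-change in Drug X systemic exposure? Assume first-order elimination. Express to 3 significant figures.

2.24

The CYP2E1 pathway (22% of clearance) is reduced to 0.23× activity: 0.22 × 0.23 = 0.0506.
The CYP2C19 pathway (52% of clearance) falls to 0.26× activity: 0.52 × 0.26 = 0.1352.
The remaining 26% of clearance is unaffected.
CL_new/CL_old = 0.0506 + 0.1352 + 0.26 = 0.4458.
Systemic exposure ∝ 1/CL: fold-change = 1 / 0.4458 = 2.24.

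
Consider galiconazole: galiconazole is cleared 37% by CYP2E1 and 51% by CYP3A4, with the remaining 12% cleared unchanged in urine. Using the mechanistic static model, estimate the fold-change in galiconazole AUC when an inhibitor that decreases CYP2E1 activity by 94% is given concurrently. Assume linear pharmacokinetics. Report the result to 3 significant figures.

The CYP2E1 pathway (37% of clearance) falls to 0.06× activity: 0.37 × 0.06 = 0.0222.
CYP3A4 (51%) and the residual 12% are unaffected.
CL_new/CL_old = 0.0222 + 0.51 + 0.12 = 0.6522.
AUC is inversely proportional to clearance, so the fold-change is 1 / 0.6522 = 1.53.

1.53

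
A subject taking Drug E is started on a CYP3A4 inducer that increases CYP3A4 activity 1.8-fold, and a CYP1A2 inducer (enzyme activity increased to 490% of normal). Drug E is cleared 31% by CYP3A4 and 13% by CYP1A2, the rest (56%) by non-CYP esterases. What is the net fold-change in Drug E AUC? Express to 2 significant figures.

The CYP3A4 pathway (31% of clearance) increases to 1.8× activity: 0.31 × 1.8 = 0.558.
The CYP1A2 pathway (13% of clearance) rises to 4.9× activity: 0.13 × 4.9 = 0.637.
The remaining 56% of clearance is unaffected.
New clearance relative to baseline: 0.558 + 0.637 + 0.56 = 1.755.
AUC ∝ 1/CL: fold-change = 1 / 1.755 = 0.57.

0.57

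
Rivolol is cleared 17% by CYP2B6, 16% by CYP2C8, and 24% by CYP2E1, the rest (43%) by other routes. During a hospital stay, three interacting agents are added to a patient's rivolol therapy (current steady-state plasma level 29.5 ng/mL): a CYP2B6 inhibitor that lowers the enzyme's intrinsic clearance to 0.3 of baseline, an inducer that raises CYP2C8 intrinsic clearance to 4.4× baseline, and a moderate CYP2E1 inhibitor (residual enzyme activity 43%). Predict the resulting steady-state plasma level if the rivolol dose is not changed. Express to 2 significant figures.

23 ng/mL

The CYP2B6 pathway (17% of clearance) is reduced to 0.3× activity: 0.17 × 0.3 = 0.051.
The CYP2C8 pathway (16% of clearance) increases to 4.4× activity: 0.16 × 4.4 = 0.704.
The CYP2E1 pathway (24% of clearance) is reduced to 0.43× activity: 0.24 × 0.43 = 0.1032.
Non-CYP routes (43%) are unchanged.
CL_new/CL_old = 0.051 + 0.704 + 0.1032 + 0.43 = 1.2882.
Dividing the baseline by the relative clearance: 29.5 / 1.2882 = 23 ng/mL.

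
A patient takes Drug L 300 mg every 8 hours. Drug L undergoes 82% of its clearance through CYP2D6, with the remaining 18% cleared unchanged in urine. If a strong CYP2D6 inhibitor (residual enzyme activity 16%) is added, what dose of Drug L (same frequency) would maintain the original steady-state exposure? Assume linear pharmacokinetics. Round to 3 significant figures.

The CYP2D6 pathway (82% of clearance) falls to 0.16× activity: 0.82 × 0.16 = 0.1312.
The remaining 18% of clearance is unaffected.
New clearance relative to baseline: 0.1312 + 0.18 = 0.3112.
Exposure is unchanged when dose changes in proportion to clearance. New dose = 300 mg × 0.3112 = 93.4 mg.

93.4 mg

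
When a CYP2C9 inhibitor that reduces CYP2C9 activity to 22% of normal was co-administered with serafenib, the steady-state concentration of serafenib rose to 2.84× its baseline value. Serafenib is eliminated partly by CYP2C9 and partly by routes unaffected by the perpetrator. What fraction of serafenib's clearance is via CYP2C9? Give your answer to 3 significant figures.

CL'/CL = 1 / 2.84 = 0.3521
0.22·fm + (1 − fm) = 0.3521
fm = (0.3521 − 1) / (0.22 − 1) = 0.831

0.831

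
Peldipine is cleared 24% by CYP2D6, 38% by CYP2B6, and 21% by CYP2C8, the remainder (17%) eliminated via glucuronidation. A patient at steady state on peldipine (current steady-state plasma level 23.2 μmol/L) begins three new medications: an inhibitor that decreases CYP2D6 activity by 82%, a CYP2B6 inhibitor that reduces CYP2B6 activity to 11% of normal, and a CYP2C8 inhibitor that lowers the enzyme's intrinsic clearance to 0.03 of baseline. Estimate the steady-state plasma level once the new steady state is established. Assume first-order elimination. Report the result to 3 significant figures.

88.8 μmol/L

The CYP2D6 pathway (24% of clearance) drops to 0.18× activity: 0.24 × 0.18 = 0.0432.
The CYP2B6 pathway (38% of clearance) falls to 0.11× activity: 0.38 × 0.11 = 0.0418.
The CYP2C8 pathway (21% of clearance) drops to 0.03× activity: 0.21 × 0.03 = 0.0063.
The remaining 17% of clearance is unaffected.
CL_new/CL_old = 0.0432 + 0.0418 + 0.0063 + 0.17 = 0.2613.
Steady-state plasma level ∝ 1/CL: new value = 23.2 / 0.2613 = 88.8 μmol/L.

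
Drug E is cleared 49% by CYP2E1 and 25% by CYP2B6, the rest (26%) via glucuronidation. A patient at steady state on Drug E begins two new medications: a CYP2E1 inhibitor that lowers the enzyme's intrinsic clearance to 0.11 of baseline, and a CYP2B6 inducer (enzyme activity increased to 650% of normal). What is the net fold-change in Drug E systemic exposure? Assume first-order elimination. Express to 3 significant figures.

CYP2E1: 0.49 × 0.11 = 0.0539
CYP2B6: 0.25 × 6.5 = 1.625
Other: 0.26 (unchanged)
New clearance relative to baseline: 0.0539 + 1.625 + 0.26 = 1.9389.
Because systemic exposure varies inversely with clearance, the combined effect is 1 / 1.9389 = 0.516.

0.516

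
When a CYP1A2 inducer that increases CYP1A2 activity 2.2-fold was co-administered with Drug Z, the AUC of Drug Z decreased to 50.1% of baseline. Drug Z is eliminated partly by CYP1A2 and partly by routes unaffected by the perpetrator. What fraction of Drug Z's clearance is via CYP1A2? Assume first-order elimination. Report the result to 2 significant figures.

CL'/CL = 1 / 0.501 = 1.996
2.2·fm + (1 − fm) = 1.996
fm = (1.996 − 1) / (2.2 − 1) = 0.83

0.83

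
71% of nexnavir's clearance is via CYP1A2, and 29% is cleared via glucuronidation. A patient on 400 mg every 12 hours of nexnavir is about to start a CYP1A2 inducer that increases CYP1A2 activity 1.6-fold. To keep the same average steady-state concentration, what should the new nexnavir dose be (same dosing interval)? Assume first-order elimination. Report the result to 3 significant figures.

570 mg

CYP1A2: 0.71 × 1.6 = 1.136
Other: 0.29 (unchanged)
Relative clearance = 1.136 + 0.29 = 1.426.
Exposure is unchanged when dose changes in proportion to clearance. New dose = 400 mg × 1.426 = 570 mg.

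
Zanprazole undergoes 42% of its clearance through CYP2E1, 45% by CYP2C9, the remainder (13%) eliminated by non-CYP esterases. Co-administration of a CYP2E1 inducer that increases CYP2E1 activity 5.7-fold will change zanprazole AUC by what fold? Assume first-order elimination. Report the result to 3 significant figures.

CYP2E1: 0.42 × 5.7 = 2.394
CYP2C9: 0.45 (unchanged)
Other: 0.13 (unchanged)
New clearance relative to baseline: 2.394 + 0.45 + 0.13 = 2.974.
AUC ratio = CL_old/CL_new = 1 / 2.974 = 0.336.

0.336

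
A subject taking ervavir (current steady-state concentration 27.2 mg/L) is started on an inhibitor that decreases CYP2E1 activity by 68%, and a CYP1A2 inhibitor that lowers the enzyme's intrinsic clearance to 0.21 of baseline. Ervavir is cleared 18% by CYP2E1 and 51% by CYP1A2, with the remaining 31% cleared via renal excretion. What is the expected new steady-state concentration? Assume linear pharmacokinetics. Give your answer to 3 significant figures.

57.3 mg/L

The CYP2E1 pathway (18% of clearance) falls to 0.32× activity: 0.18 × 0.32 = 0.0576.
The CYP1A2 pathway (51% of clearance) falls to 0.21× activity: 0.51 × 0.21 = 0.1071.
Non-CYP routes (31%) are unchanged.
New clearance relative to baseline: 0.0576 + 0.1071 + 0.31 = 0.4747.
New steady-state concentration = 27.2 / 0.4747 = 57.3 mg/L (concentration scales inversely with clearance).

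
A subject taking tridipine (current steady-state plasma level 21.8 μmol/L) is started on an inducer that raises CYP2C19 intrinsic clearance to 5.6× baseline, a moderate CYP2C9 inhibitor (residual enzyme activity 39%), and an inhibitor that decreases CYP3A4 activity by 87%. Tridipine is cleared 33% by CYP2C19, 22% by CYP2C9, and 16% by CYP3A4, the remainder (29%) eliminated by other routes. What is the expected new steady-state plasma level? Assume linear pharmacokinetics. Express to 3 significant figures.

9.71 μmol/L

The CYP2C19 pathway (33% of clearance) is boosted to 5.6× activity: 0.33 × 5.6 = 1.848.
The CYP2C9 pathway (22% of clearance) falls to 0.39× activity: 0.22 × 0.39 = 0.0858.
The CYP3A4 pathway (16% of clearance) is reduced to 0.13× activity: 0.16 × 0.13 = 0.0208.
The remaining 29% of clearance is unaffected.
CL_new/CL_old = 1.848 + 0.0858 + 0.0208 + 0.29 = 2.2446.
Steady-state plasma level ∝ 1/CL: new value = 21.8 / 2.2446 = 9.71 μmol/L.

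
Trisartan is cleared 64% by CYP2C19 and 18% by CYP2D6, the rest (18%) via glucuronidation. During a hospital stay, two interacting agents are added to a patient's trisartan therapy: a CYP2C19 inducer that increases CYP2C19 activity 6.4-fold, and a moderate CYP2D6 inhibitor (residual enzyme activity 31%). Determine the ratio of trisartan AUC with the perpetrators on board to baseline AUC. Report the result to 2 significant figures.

CYP2C19: 0.64 × 6.4 = 4.096
CYP2D6: 0.18 × 0.31 = 0.0558
Other: 0.18 (unchanged)
CL_new/CL_old = 4.096 + 0.0558 + 0.18 = 4.3318.
Net AUC ratio = 1 / 4.3318 = 0.23.

0.23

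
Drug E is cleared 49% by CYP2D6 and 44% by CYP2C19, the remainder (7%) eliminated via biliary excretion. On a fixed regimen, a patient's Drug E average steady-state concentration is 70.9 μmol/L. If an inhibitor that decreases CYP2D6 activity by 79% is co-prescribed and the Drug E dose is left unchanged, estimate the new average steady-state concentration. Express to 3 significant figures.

116 μmol/L

The CYP2D6 pathway (49% of clearance) drops to 0.21× activity: 0.49 × 0.21 = 0.1029.
CYP2C19 (44%) and the residual 7% are unaffected.
New clearance relative to baseline: 0.1029 + 0.44 + 0.07 = 0.6129.
New average steady-state concentration = baseline ÷ relative clearance = 70.9 / 0.6129 = 116 μmol/L.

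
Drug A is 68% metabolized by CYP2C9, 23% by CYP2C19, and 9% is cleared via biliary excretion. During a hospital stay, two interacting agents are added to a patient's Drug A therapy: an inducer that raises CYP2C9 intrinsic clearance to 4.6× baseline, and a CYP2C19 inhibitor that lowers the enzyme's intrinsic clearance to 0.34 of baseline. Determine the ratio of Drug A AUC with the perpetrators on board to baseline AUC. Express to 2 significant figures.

The CYP2C9 pathway (68% of clearance) is boosted to 4.6× activity: 0.68 × 4.6 = 3.128.
The CYP2C19 pathway (23% of clearance) is reduced to 0.34× activity: 0.23 × 0.34 = 0.0782.
Non-CYP routes (9%) are unchanged.
CL_new/CL_old = 3.128 + 0.0782 + 0.09 = 3.2962.
AUC ∝ 1/CL: fold-change = 1 / 3.2962 = 0.30.

0.30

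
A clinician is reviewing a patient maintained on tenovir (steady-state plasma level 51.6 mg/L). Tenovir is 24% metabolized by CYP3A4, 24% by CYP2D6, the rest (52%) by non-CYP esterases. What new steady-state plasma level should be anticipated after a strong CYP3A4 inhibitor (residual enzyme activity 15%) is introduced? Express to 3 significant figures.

The CYP3A4 pathway (24% of clearance) is reduced to 0.15× activity: 0.24 × 0.15 = 0.036.
CYP2D6 (24%) and the residual 52% are unaffected.
New clearance relative to baseline: 0.036 + 0.24 + 0.52 = 0.796.
New steady-state plasma level = baseline ÷ relative clearance = 51.6 / 0.796 = 64.8 mg/L.

64.8 mg/L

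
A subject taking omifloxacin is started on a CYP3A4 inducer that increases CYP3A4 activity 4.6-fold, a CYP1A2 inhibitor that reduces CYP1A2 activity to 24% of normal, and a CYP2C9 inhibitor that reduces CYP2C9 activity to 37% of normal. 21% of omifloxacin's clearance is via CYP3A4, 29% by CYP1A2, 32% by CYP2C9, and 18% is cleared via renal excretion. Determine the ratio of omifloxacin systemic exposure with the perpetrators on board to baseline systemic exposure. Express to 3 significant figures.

The CYP3A4 pathway (21% of clearance) rises to 4.6× activity: 0.21 × 4.6 = 0.966.
The CYP1A2 pathway (29% of clearance) is reduced to 0.24× activity: 0.29 × 0.24 = 0.0696.
The CYP2C9 pathway (32% of clearance) drops to 0.37× activity: 0.32 × 0.37 = 0.1184.
The remaining 18% of clearance is unaffected.
CL_new/CL_old = 0.966 + 0.0696 + 0.1184 + 0.18 = 1.334.
Systemic exposure ∝ 1/CL: fold-change = 1 / 1.334 = 0.750.

0.750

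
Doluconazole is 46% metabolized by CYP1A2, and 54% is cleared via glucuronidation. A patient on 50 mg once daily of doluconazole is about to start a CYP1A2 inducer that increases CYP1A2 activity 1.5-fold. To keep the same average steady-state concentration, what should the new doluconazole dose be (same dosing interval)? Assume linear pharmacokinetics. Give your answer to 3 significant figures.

61.5 mg

The CYP1A2 pathway (46% of clearance) rises to 1.5× activity: 0.46 × 1.5 = 0.69.
The remaining 54% of clearance is unaffected.
CL_new/CL_old = 0.69 + 0.54 = 1.23.
To maintain the same steady-state level, dose must scale with clearance: new dose = 50 × 1.23 = 61.5 mg.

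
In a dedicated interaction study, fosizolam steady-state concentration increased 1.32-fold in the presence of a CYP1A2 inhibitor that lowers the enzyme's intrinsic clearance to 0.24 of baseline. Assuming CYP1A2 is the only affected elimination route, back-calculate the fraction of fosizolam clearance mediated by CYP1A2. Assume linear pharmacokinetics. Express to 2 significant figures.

CL'/CL = 1 / 1.32 = 0.7576
0.24·fm + (1 − fm) = 0.7576
fm = (0.7576 − 1) / (0.24 − 1) = 0.32

0.32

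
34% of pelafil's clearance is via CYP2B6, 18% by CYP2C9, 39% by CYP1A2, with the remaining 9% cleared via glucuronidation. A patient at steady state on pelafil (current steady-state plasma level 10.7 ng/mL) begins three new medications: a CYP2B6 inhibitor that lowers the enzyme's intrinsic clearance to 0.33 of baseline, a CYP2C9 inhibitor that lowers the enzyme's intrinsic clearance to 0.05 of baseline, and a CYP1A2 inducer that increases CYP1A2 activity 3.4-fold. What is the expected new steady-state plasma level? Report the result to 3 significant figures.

6.96 ng/mL

CYP2B6: 0.34 × 0.33 = 0.1122
CYP2C9: 0.18 × 0.05 = 0.009
CYP1A2: 0.39 × 3.4 = 1.326
Other: 0.09 (unchanged)
CL_new/CL_old = 0.1122 + 0.009 + 1.326 + 0.09 = 1.5372.
New steady-state plasma level = 10.7 / 1.5372 = 6.96 ng/mL (concentration scales inversely with clearance).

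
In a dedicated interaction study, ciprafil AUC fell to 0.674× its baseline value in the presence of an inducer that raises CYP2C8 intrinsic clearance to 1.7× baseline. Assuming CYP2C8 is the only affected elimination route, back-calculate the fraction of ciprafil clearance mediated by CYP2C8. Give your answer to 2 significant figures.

CL'/CL = 1 / 0.674 = 1.484
1.7·fm + (1 − fm) = 1.484
fm = (1.484 − 1) / (1.7 − 1) = 0.69

0.69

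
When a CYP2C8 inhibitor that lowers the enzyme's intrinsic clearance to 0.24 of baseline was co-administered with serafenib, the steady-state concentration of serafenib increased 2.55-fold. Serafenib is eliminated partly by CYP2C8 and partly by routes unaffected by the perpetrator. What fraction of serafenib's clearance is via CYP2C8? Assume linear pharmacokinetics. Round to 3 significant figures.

Let fm be the CYP2C8 fraction. New clearance relative to baseline = fm × 0.24 + (1 − fm).
Steady-state concentration ratio = 1 / (new CL fraction), so new CL fraction = 1 / 2.55 = 0.3922.
fm × 0.24 + 1 − fm = 0.3922  ⇒  fm × (0.24 − 1) = −0.6078  ⇒  fm = 0.800.

0.800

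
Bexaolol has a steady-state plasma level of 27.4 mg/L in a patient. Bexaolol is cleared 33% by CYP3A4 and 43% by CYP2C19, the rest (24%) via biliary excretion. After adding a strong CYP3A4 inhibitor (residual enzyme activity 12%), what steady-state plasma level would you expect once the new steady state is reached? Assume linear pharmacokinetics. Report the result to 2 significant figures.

39 mg/L

The CYP3A4 pathway (33% of clearance) is reduced to 0.12× activity: 0.33 × 0.12 = 0.0396.
CYP2C19 (43%) and the residual 24% are unaffected.
New clearance relative to baseline: 0.0396 + 0.43 + 0.24 = 0.7096.
With dosing unchanged, steady-state plasma level scales as 1/CL: 27.4 / 0.7096 = 39 mg/L.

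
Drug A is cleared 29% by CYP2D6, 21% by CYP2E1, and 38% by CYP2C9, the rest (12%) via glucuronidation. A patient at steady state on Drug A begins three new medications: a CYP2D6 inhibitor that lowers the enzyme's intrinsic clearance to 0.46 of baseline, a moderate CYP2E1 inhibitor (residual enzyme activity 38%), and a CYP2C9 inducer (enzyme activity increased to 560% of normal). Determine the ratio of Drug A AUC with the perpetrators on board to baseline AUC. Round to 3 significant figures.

0.406

The CYP2D6 pathway (29% of clearance) falls to 0.46× activity: 0.29 × 0.46 = 0.1334.
The CYP2E1 pathway (21% of clearance) falls to 0.38× activity: 0.21 × 0.38 = 0.0798.
The CYP2C9 pathway (38% of clearance) is boosted to 5.6× activity: 0.38 × 5.6 = 2.128.
The remaining 12% of clearance is unaffected.
CL_new/CL_old = 0.1334 + 0.0798 + 2.128 + 0.12 = 2.4612.
Net AUC ratio = 1 / 2.4612 = 0.406.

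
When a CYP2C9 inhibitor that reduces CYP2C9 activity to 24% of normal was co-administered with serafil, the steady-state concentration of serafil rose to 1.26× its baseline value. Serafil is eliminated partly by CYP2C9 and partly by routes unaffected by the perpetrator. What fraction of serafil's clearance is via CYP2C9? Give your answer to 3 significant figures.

0.272

Let x = fm,CYP2C9. Because steady-state concentration ∝ 1/CL, relative clearance fell to 1/1.26 = 0.7937.
Only the CYP2C9 route changed, so 0.7937 = x·0.24 + (1 − x), giving x = 0.272.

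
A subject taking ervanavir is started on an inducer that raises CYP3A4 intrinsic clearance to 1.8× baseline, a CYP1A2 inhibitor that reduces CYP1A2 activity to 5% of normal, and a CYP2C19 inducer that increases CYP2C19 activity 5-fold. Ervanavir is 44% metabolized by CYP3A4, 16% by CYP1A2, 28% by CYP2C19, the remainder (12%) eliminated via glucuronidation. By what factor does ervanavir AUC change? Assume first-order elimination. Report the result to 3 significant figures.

0.431

The CYP3A4 pathway (44% of clearance) increases to 1.8× activity: 0.44 × 1.8 = 0.792.
The CYP1A2 pathway (16% of clearance) drops to 0.05× activity: 0.16 × 0.05 = 0.008.
The CYP2C19 pathway (28% of clearance) is boosted to 5× activity: 0.28 × 5 = 1.4.
The remaining 12% of clearance is unaffected.
New clearance relative to baseline: 0.792 + 0.008 + 1.4 + 0.12 = 2.32.
Net AUC ratio = 1 / 2.32 = 0.431.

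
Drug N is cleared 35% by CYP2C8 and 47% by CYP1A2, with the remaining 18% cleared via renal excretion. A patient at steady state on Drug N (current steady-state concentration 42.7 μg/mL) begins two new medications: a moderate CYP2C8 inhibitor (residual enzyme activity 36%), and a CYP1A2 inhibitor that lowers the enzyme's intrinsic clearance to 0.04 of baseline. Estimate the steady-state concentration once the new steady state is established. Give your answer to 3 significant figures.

CYP2C8: 0.35 × 0.36 = 0.126
CYP1A2: 0.47 × 0.04 = 0.0188
Other: 0.18 (unchanged)
New clearance relative to baseline: 0.126 + 0.0188 + 0.18 = 0.3248.
Steady-state concentration ∝ 1/CL: new value = 42.7 / 0.3248 = 131 μg/mL.

131 μg/mL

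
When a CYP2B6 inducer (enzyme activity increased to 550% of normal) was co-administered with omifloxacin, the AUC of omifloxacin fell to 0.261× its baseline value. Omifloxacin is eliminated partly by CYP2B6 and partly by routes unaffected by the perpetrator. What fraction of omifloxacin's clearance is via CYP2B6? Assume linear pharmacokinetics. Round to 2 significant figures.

0.63

Write x for the fraction cleared via CYP2B6. The observed AUC change means clearance rose to 1/0.261 = 3.831 of baseline.
Setting x·5.5 + (1 − x) = 3.831 and solving: x = (3.831 − 1)/(5.5 − 1) = 0.63.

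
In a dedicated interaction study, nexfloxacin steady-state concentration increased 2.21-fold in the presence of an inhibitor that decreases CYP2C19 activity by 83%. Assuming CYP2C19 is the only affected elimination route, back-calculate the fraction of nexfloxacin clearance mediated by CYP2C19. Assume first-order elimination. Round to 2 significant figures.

0.66

Let x = fm,CYP2C19. Because steady-state concentration ∝ 1/CL, relative clearance fell to 1/2.21 = 0.4525.
Setting x·0.17 + (1 − x) = 0.4525 and solving: x = (0.4525 − 1)/(0.17 − 1) = 0.66.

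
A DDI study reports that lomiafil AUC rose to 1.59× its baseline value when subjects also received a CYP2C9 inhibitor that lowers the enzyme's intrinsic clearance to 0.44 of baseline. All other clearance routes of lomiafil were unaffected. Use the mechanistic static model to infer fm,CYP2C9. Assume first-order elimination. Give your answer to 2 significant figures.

0.66

Write x for the fraction cleared via CYP2C9. The observed AUC change means clearance fell to 1/1.59 = 0.6289 of baseline.
Only the CYP2C9 route changed, so 0.6289 = x·0.44 + (1 − x), giving x = 0.66.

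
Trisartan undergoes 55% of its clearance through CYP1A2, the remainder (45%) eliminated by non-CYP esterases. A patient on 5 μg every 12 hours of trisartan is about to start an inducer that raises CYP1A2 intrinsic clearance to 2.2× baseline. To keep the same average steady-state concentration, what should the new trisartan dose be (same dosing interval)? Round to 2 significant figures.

The CYP1A2 pathway (55% of clearance) rises to 2.2× activity: 0.55 × 2.2 = 1.21.
The remaining 45% of clearance is unaffected.
Relative clearance = 1.21 + 0.45 = 1.66.
To maintain the same steady-state level, dose must scale with clearance: new dose = 5 × 1.66 = 8.3 μg.

8.3 μg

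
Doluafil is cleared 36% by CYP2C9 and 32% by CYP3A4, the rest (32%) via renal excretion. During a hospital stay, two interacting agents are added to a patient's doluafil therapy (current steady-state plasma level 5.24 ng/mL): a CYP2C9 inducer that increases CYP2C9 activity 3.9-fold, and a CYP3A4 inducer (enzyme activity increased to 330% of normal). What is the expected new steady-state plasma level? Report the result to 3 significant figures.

The CYP2C9 pathway (36% of clearance) increases to 3.9× activity: 0.36 × 3.9 = 1.404.
The CYP3A4 pathway (32% of clearance) is boosted to 3.3× activity: 0.32 × 3.3 = 1.056.
The remaining 32% of clearance is unaffected.
CL_new/CL_old = 1.404 + 1.056 + 0.32 = 2.78.
New steady-state plasma level = 5.24 / 2.78 = 1.88 ng/mL (concentration scales inversely with clearance).

1.88 ng/mL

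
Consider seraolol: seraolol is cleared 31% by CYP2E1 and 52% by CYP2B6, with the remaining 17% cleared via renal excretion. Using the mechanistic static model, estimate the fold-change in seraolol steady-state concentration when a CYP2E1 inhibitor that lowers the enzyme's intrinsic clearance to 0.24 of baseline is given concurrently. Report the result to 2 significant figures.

CYP2E1: 0.31 × 0.24 = 0.0744
CYP2B6: 0.52 (unchanged)
Other: 0.17 (unchanged)
Relative clearance = 0.0744 + 0.52 + 0.17 = 0.7644.
Since steady-state concentration ∝ 1/CL, the ratio is 1 / 0.7644 = 1.3.

1.3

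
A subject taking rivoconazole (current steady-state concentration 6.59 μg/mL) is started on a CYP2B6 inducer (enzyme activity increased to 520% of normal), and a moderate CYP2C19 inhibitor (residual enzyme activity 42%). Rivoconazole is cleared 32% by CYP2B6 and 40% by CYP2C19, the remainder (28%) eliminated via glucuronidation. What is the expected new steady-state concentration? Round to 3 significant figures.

3.12 μg/mL

The CYP2B6 pathway (32% of clearance) rises to 5.2× activity: 0.32 × 5.2 = 1.664.
The CYP2C19 pathway (40% of clearance) is reduced to 0.42× activity: 0.4 × 0.42 = 0.168.
Non-CYP routes (28%) are unchanged.
Relative clearance = 1.664 + 0.168 + 0.28 = 2.112.
Dividing the baseline by the relative clearance: 6.59 / 2.112 = 3.12 μg/mL.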